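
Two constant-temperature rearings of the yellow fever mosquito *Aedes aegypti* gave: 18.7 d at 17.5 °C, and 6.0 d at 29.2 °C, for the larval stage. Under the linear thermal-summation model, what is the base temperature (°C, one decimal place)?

Under the model K = D·(T − T_b), so D₁·(T₁ − T_b) = D₂·(T₂ − T_b).
18.7·(17.5 − T_b) = 6.0·(29.2 − T_b)
T_b = (18.7·17.5 − 6.0·29.2) / (18.7 − 6.0) = 152.05 / 12.7 = 11.972 °C ≈ 12.0 °C.

12.0 °C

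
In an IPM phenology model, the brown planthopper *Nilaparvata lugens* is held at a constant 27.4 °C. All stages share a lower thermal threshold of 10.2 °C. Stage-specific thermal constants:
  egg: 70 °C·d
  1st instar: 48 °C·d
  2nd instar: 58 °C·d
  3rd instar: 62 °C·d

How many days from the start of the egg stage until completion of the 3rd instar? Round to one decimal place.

Daily accumulation at 27.4 °C = 27.4 − 10.2 = 17.2 DD/day.
Total K = 70 + 48 + 58 + 62 = 238 DD.
Total duration = 238 / 17.2 = 13.837 ≈ 13.8 days.

13.8 days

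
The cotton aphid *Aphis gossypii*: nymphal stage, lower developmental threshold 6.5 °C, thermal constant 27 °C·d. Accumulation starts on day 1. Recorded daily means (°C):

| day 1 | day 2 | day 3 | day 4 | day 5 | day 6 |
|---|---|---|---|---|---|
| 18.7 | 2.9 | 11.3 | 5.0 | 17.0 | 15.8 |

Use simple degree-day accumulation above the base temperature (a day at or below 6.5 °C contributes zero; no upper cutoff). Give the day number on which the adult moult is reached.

Daily DD above 6.5 °C: 12.2, 0.0, 4.8, 0.0, 10.5, 9.3.
Cumulative: 12.2, 12.2, 17.0, 17.0, 27.5, 36.8.
The total first reaches 27 DD on day 5.

day 5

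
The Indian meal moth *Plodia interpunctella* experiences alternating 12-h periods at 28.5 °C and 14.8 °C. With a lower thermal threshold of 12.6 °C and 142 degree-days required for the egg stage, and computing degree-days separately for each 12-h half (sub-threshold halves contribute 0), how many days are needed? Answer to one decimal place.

Day half: max(0, 28.5 − 12.6) × 0.5 = 15.9 × 0.5 = 7.95 DD.
Night half: max(0, 14.8 − 12.6) × 0.5 = 2.2 × 0.5 = 1.10 DD.
Per 24 h: 9.05 DD/day.
Duration = 142 / 9.05 = 15.691 ≈ 15.7 days.

15.7 days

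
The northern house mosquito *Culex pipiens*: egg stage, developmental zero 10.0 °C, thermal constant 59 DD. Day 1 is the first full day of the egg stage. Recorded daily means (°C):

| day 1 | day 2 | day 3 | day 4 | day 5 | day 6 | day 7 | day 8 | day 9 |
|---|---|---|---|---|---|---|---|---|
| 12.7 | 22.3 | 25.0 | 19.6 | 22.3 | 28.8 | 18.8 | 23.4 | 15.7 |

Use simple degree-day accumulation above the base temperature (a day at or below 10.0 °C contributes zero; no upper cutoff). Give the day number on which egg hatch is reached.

day 6

Daily DD above 10.0 °C: 2.7, 12.3, 15.0, 9.6, 12.3, 18.8, 8.8, 13.4, 5.7.
Cumulative: 2.7, 15.0, 30.0, 39.6, 51.9, 70.7, 79.5, 92.9, 98.6.
The total first reaches 59 DD on day 6.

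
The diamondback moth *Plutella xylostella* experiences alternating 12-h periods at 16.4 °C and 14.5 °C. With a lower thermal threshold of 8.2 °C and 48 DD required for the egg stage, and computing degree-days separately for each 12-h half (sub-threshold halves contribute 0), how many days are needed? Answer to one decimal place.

Day half: max(0, 16.4 − 8.2) × 0.5 = 8.2 × 0.5 = 4.10 DD.
Night half: max(0, 14.5 − 8.2) × 0.5 = 6.3 × 0.5 = 3.15 DD.
Per 24 h: 7.25 DD/day.
Duration = 48 / 7.25 = 6.621 ≈ 6.6 days.

6.6 days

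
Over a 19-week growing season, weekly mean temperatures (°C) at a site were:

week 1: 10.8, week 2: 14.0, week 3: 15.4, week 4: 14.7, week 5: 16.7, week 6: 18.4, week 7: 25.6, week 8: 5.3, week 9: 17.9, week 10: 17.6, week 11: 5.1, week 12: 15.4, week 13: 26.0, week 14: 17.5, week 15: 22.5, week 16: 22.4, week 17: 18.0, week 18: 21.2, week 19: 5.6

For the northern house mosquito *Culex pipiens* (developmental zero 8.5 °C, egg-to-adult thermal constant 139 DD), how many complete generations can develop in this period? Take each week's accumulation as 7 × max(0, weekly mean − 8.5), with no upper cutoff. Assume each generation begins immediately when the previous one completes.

Weekly DD (7 × max(0, T̄ − 8.5)): 16.1, 38.5, 48.3, 43.4, 57.4, 69.3, 119.7, 0.0, 65.8, 63.7, 0.0, 48.3, 122.5, 63.0, 98.0, 97.3, 66.5, 88.9, 0.0.
Season total = 1106.7 DD.
Complete generations = ⌊1106.7 / 139⌋ = 7.

7 generations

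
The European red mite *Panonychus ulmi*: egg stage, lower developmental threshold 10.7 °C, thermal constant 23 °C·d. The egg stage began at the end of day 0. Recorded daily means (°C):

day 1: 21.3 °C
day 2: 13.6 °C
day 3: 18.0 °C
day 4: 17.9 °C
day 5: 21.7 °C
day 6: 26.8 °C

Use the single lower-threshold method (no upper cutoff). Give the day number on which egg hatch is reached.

Daily DD above 10.7 °C: 10.6, 2.9, 7.3, 7.2, 11.0, 16.1.
Cumulative: 10.6, 13.5, 20.8, 28.0, 39.0, 55.1.
The total first reaches 23 DD on day 4.

day 4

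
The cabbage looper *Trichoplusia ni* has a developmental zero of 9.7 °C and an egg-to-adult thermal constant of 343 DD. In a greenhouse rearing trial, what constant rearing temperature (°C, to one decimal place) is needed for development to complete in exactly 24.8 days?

Required daily accumulation = 343 / 24.8 = 13.831 DD/day.
T = T_base + 13.831 = 9.7 + 13.831 = 23.531 ≈ 23.5 °C.

23.5 °C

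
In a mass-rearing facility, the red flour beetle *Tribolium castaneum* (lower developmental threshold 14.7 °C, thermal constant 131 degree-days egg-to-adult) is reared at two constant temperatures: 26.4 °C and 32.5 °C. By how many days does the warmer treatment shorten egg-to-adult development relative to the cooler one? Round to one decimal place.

3.8 days

At 26.4 °C: 131 / (26.4 − 14.7) = 131 / 11.7 = 11.197 d.
At 32.5 °C: 131 / (32.5 − 14.7) = 131 / 17.8 = 7.360 d.
Difference = |11.197 − 7.360| = 3.837 ≈ 3.8 days.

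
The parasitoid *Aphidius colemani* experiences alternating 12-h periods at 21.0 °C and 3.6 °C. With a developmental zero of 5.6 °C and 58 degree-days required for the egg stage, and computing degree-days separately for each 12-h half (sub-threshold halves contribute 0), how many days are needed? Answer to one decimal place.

7.5 days

Day half: max(0, 21.0 − 5.6) × 0.5 = 15.4 × 0.5 = 7.70 DD.
Night half: max(0, 3.6 − 5.6) × 0.5 = 0.0 × 0.5 = 0.00 DD.
Per 24 h: 7.70 DD/day.
Duration = 58 / 7.70 = 7.532 ≈ 7.5 days.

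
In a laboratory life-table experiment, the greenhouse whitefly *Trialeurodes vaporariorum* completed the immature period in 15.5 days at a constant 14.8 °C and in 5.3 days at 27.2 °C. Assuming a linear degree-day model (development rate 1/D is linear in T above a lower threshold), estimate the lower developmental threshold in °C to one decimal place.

Equal thermal constants: D₁(T₁ − T_b) = D₂(T₂ − T_b).
15.5·(14.8 − T_b) = 5.3·(27.2 − T_b)
T_b = (15.5·14.8 − 5.3·27.2) / (15.5 − 5.3) = 85.24 / 10.2 = 8.357 °C ≈ 8.4 °C.

8.4 °C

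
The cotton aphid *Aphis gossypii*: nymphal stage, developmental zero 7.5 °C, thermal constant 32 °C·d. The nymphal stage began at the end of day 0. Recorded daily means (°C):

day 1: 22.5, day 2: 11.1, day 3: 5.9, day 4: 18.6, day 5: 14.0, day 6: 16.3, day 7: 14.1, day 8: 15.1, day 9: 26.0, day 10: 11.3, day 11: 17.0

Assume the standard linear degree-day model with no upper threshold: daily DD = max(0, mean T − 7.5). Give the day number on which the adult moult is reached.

Daily DD above 7.5 °C: 15.0, 3.6, 0.0, 11.1, 6.5, 8.8, 6.6, 7.6, 18.5, 3.8, 9.5.
Cumulative: 15.0, 18.6, 18.6, 29.7, 36.2, 45.0, 51.6, 59.2, 77.7, 81.5, 91.0.
The total first reaches 32 DD on day 5.

day 5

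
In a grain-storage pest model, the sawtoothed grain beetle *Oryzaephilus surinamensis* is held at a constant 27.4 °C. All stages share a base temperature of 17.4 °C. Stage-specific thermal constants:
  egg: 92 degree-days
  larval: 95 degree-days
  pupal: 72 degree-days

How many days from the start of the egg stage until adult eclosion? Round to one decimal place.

25.9 days

Daily accumulation at 27.4 °C = 27.4 − 17.4 = 10.0 DD/day.
Total K = 92 + 95 + 72 = 259 DD.
Total duration = 259 / 10.0 = 25.900 ≈ 25.9 days.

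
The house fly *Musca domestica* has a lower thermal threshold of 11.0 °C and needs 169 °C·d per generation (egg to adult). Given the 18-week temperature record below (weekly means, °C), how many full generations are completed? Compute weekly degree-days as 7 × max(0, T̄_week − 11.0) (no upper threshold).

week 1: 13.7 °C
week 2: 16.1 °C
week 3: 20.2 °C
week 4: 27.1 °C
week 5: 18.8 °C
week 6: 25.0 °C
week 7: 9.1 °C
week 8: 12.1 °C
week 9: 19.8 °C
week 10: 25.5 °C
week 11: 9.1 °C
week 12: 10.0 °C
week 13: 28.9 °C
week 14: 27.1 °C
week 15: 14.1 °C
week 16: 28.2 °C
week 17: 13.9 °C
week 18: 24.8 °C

Weekly DD (7 × max(0, T̄ − 11.0)): 18.9, 35.7, 64.4, 112.7, 54.6, 98.0, 0.0, 7.7, 61.6, 101.5, 0.0, 0.0, 125.3, 112.7, 21.7, 120.4, 20.3, 96.6.
Season total = 1052.1 DD.
Complete generations = ⌊1052.1 / 169⌋ = 6.

6 generations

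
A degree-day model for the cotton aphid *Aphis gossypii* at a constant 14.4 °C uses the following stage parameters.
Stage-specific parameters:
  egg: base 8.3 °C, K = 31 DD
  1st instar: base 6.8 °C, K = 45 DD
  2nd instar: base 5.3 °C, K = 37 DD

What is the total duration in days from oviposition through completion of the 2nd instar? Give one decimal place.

15.1 days

egg: 31 / (14.4 − 8.3) = 31 / 6.1 = 5.082 d.
1st instar: 45 / (14.4 − 6.8) = 45 / 7.6 = 5.921 d.
2nd instar: 37 / (14.4 − 5.3) = 37 / 9.1 = 4.066 d.
Sum = 15.069 ≈ 15.1 days.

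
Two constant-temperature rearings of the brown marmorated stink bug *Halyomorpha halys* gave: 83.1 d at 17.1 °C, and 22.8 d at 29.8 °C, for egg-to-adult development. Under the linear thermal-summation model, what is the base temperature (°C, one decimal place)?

12.3 °C

Linear rate model ⇒ the product D·(T − T_b) is constant across temperatures.
83.1·(17.1 − T_b) = 22.8·(29.8 − T_b)
T_b = (83.1·17.1 − 22.8·29.8) / (83.1 − 22.8) = 741.57 / 60.3 = 12.298 °C ≈ 12.3 °C.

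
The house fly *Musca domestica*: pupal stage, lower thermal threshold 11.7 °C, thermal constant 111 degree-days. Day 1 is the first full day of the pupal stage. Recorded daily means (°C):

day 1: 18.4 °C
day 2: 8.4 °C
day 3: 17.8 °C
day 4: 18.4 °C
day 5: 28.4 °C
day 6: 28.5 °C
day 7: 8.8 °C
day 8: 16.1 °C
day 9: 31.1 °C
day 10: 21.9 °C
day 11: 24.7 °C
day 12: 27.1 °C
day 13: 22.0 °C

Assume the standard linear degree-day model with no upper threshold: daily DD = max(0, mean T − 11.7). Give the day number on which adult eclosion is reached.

Daily DD above 11.7 °C: 6.7, 0.0, 6.1, 6.7, 16.7, 16.8, 0.0, 4.4, 19.4, 10.2, 13.0, 15.4, 10.3.
Cumulative: 6.7, 6.7, 12.8, 19.5, 36.2, 53.0, 53.0, 57.4, 76.8, 87.0, 100.0, 115.4, 125.7.
The total first reaches 111 DD on day 12.

day 12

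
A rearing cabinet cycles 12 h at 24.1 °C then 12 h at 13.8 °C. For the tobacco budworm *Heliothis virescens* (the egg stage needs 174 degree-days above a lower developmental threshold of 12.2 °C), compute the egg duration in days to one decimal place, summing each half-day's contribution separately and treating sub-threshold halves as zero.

Day half: max(0, 24.1 − 12.2) × 0.5 = 11.9 × 0.5 = 5.95 DD.
Night half: max(0, 13.8 − 12.2) × 0.5 = 1.6 × 0.5 = 0.80 DD.
Per 24 h: 6.75 DD/day.
Duration = 174 / 6.75 = 25.778 ≈ 25.8 days.

25.8 days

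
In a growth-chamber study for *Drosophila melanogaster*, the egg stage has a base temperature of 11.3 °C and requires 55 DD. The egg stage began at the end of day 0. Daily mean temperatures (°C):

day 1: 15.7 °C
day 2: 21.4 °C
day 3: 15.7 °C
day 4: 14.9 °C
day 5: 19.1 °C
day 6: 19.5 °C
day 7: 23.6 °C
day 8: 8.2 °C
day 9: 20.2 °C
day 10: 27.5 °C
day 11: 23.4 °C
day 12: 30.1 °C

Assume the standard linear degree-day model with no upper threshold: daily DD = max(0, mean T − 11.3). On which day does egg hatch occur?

day 9

Daily DD above 11.3 °C: 4.4, 10.1, 4.4, 3.6, 7.8, 8.2, 12.3, 0.0, 8.9, 16.2, 12.1, 18.8.
Cumulative: 4.4, 14.5, 18.9, 22.5, 30.3, 38.5, 50.8, 50.8, 59.7, 75.9, 88.0, 106.8.
The total first reaches 55 DD on day 9.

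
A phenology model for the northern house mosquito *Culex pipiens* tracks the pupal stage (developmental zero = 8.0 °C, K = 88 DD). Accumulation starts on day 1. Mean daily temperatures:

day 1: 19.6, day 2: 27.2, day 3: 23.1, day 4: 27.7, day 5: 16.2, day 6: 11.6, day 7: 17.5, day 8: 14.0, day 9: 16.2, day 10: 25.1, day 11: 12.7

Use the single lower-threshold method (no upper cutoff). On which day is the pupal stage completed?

day 8

Daily DD above 8.0 °C: 11.6, 19.2, 15.1, 19.7, 8.2, 3.6, 9.5, 6.0, 8.2, 17.1, 4.7.
Cumulative: 11.6, 30.8, 45.9, 65.6, 73.8, 77.4, 86.9, 92.9, 101.1, 118.2, 122.9.
The total first reaches 88 DD on day 8.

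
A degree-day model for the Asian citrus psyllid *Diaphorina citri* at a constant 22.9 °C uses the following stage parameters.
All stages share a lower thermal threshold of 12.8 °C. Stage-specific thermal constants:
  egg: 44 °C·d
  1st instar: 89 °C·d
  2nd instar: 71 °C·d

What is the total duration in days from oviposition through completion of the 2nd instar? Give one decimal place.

Daily accumulation at 22.9 °C = 22.9 − 12.8 = 10.1 DD/day.
Total K = 44 + 89 + 71 = 204 DD.
Total duration = 204 / 10.1 = 20.198 ≈ 20.2 days.

20.2 days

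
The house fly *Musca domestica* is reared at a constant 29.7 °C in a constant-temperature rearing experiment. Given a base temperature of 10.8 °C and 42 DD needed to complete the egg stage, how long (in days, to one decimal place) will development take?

2.2 days

Daily accumulation = 29.7 − 10.8 = 18.9 DD/day.
Duration = 42 / 18.9 = 2.222 ≈ 2.2 days.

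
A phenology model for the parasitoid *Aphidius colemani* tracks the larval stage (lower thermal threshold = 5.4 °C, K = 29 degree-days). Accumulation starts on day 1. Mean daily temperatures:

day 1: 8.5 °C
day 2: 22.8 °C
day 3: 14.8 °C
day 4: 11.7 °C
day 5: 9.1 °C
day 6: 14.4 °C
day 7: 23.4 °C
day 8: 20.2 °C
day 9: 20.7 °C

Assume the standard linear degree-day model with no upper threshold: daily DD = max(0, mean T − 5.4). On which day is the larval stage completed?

Daily DD above 5.4 °C: 3.1, 17.4, 9.4, 6.3, 3.7, 9.0, 18.0, 14.8, 15.3.
Cumulative: 3.1, 20.5, 29.9, 36.2, 39.9, 48.9, 66.9, 81.7, 97.0.
The total first reaches 29 DD on day 3.

day 3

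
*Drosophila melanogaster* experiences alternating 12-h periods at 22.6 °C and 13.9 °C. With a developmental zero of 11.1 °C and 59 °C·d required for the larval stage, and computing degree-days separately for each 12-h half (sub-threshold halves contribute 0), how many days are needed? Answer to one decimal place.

8.3 days

Day half: max(0, 22.6 − 11.1) × 0.5 = 11.5 × 0.5 = 5.75 DD.
Night half: max(0, 13.9 − 11.1) × 0.5 = 2.8 × 0.5 = 1.40 DD.
Per 24 h: 7.15 DD/day.
Duration = 59 / 7.15 = 8.252 ≈ 8.3 days.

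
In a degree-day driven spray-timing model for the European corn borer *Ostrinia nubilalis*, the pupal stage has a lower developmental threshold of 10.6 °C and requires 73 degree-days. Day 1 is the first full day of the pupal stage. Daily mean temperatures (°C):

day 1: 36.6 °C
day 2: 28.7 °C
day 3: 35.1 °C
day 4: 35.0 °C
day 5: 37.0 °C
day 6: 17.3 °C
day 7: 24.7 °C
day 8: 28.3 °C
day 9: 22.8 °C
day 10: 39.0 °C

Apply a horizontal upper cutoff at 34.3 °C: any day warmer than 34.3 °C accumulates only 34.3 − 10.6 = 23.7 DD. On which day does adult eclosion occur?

Daily DD above 10.6 °C (capped at 23.7): 23.7, 18.1, 23.7, 23.7, 23.7, 6.7, 14.1, 17.7, 12.2, 23.7.
Cumulative: 23.7, 41.8, 65.5, 89.2, 112.9, 119.6, 133.7, 151.4, 163.6, 187.3.
The total first reaches 73 DD on day 4.

day 4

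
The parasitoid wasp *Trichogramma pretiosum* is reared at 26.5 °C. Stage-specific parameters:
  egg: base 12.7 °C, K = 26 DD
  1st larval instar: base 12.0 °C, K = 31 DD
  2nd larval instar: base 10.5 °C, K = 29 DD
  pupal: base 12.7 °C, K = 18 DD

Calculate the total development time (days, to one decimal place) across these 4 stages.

7.1 days

egg: 26 / (26.5 − 12.7) = 26 / 13.8 = 1.884 d.
1st larval instar: 31 / (26.5 − 12.0) = 31 / 14.5 = 2.138 d.
2nd larval instar: 29 / (26.5 − 10.5) = 29 / 16.0 = 1.812 d.
pupal: 18 / (26.5 − 12.7) = 18 / 13.8 = 1.304 d.
Sum = 7.139 ≈ 7.1 days.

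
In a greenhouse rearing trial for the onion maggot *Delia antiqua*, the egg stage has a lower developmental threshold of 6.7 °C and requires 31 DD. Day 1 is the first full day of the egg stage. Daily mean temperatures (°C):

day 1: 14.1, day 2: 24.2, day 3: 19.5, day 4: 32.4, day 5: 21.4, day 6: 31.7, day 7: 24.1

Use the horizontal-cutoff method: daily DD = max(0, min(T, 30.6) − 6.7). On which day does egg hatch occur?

Daily DD above 6.7 °C (capped at 23.9): 7.4, 17.5, 12.8, 23.9, 14.7, 23.9, 17.4.
Cumulative: 7.4, 24.9, 37.7, 61.6, 76.3, 100.2, 117.6.
The total first reaches 31 DD on day 3.

day 3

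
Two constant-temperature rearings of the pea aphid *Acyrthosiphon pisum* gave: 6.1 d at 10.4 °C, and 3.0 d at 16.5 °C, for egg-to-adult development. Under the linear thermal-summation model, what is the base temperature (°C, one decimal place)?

Under the model K = D·(T − T_b), so D₁·(T₁ − T_b) = D₂·(T₂ − T_b).
6.1·(10.4 − T_b) = 3.0·(16.5 − T_b)
T_b = (6.1·10.4 − 3.0·16.5) / (6.1 − 3.0) = 13.94 / 3.1 = 4.497 °C ≈ 4.5 °C.

4.5 °C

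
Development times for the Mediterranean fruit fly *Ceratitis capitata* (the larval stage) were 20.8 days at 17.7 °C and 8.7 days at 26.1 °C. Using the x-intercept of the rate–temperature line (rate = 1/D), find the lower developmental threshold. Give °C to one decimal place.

Under the model K = D·(T − T_b), so D₁·(T₁ − T_b) = D₂·(T₂ − T_b).
20.8·(17.7 − T_b) = 8.7·(26.1 − T_b)
T_b = (20.8·17.7 − 8.7·26.1) / (20.8 − 8.7) = 141.09 / 12.1 = 11.660 °C ≈ 11.7 °C.

11.7 °C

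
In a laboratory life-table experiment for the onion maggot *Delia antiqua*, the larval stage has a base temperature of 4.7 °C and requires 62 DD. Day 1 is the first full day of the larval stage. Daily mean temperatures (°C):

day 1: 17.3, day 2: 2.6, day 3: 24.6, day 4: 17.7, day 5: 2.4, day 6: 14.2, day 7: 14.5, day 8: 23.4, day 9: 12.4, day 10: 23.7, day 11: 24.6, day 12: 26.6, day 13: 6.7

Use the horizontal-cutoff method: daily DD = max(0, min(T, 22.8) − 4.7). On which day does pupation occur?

Daily DD above 4.7 °C (capped at 18.1): 12.6, 0.0, 18.1, 13.0, 0.0, 9.5, 9.8, 18.1, 7.7, 18.1, 18.1, 18.1, 2.0.
Cumulative: 12.6, 12.6, 30.7, 43.7, 43.7, 53.2, 63.0, 81.1, 88.8, 106.9, 125.0, 143.1, 145.1.
The total first reaches 62 DD on day 7.

day 7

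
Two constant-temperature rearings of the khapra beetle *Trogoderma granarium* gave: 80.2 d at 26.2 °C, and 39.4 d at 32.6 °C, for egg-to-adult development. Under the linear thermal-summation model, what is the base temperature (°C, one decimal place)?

Under the model K = D·(T − T_b), so D₁·(T₁ − T_b) = D₂·(T₂ − T_b).
80.2·(26.2 − T_b) = 39.4·(32.6 − T_b)
T_b = (80.2·26.2 − 39.4·32.6) / (80.2 − 39.4) = 816.80 / 40.8 = 20.020 °C ≈ 20.0 °C.

20.0 °C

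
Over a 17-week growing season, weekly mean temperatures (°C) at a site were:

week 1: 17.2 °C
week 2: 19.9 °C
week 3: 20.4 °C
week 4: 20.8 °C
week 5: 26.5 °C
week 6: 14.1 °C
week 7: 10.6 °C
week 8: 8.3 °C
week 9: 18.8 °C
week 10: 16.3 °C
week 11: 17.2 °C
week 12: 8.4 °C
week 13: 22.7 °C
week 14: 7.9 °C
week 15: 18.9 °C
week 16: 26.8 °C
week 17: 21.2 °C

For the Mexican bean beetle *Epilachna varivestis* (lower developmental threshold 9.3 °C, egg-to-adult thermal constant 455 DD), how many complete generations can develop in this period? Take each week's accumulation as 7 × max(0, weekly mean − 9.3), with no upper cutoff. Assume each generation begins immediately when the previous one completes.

Weekly DD (7 × max(0, T̄ − 9.3)): 55.3, 74.2, 77.7, 80.5, 120.4, 33.6, 9.1, 0.0, 66.5, 49.0, 55.3, 0.0, 93.8, 0.0, 67.2, 122.5, 83.3.
Season total = 988.4 DD.
Complete generations = ⌊988.4 / 455⌋ = 2.

2 generations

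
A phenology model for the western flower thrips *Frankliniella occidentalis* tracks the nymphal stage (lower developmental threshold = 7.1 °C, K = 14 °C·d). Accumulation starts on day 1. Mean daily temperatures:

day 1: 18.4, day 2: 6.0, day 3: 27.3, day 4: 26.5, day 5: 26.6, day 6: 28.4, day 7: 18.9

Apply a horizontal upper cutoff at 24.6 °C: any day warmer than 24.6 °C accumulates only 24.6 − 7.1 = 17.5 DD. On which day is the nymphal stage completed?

Daily DD above 7.1 °C (capped at 17.5): 11.3, 0.0, 17.5, 17.5, 17.5, 17.5, 11.8.
Cumulative: 11.3, 11.3, 28.8, 46.3, 63.8, 81.3, 93.1.
The total first reaches 14 DD on day 3.

day 3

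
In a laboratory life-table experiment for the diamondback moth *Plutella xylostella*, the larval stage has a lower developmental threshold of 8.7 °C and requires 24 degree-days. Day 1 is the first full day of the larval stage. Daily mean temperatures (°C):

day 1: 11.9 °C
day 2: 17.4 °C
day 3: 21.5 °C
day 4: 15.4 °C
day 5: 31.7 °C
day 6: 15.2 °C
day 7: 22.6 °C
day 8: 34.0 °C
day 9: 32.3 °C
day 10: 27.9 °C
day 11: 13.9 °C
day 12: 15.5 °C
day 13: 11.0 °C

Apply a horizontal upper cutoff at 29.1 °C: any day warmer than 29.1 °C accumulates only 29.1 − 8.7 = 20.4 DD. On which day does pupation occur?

Daily DD above 8.7 °C (capped at 20.4): 3.2, 8.7, 12.8, 6.7, 20.4, 6.5, 13.9, 20.4, 20.4, 19.2, 5.2, 6.8, 2.3.
Cumulative: 3.2, 11.9, 24.7, 31.4, 51.8, 58.3, 72.2, 92.6, 113.0, 132.2, 137.4, 144.2, 146.5.
The total first reaches 24 DD on day 3.

day 3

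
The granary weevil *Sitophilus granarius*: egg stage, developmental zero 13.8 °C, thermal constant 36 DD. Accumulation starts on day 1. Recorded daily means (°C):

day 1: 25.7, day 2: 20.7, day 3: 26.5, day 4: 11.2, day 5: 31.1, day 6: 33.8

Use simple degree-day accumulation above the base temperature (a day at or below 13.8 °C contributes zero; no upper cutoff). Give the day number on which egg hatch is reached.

day 5

Daily DD above 13.8 °C: 11.9, 6.9, 12.7, 0.0, 17.3, 20.0.
Cumulative: 11.9, 18.8, 31.5, 31.5, 48.8, 68.8.
The total first reaches 36 DD on day 5.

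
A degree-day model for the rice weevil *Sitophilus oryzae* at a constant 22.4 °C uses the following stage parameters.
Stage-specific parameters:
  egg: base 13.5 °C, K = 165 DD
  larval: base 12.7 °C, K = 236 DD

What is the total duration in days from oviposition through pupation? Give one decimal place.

42.9 days

egg: 165 / (22.4 − 13.5) = 165 / 8.9 = 18.539 d.
larval: 236 / (22.4 − 12.7) = 236 / 9.7 = 24.330 d.
Sum = 42.869 ≈ 42.9 days.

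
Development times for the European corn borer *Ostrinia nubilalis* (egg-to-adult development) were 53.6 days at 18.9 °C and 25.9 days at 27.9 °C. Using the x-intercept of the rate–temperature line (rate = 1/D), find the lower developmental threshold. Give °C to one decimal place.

10.5 °C

Equal thermal constants: D₁(T₁ − T_b) = D₂(T₂ − T_b).
53.6·(18.9 − T_b) = 25.9·(27.9 − T_b)
T_b = (53.6·18.9 − 25.9·27.9) / (53.6 − 25.9) = 290.43 / 27.7 = 10.485 °C ≈ 10.5 °C.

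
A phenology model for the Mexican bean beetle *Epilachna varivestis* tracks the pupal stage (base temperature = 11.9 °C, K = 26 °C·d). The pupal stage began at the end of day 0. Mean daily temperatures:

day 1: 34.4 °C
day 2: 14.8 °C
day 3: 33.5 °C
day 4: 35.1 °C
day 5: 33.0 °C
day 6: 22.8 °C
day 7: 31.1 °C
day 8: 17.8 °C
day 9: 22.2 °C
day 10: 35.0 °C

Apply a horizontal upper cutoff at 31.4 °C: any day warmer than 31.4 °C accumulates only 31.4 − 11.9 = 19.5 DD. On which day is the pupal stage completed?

day 3

Daily DD above 11.9 °C (capped at 19.5): 19.5, 2.9, 19.5, 19.5, 19.5, 10.9, 19.2, 5.9, 10.3, 19.5.
Cumulative: 19.5, 22.4, 41.9, 61.4, 80.9, 91.8, 111.0, 116.9, 127.2, 146.7.
The total first reaches 26 DD on day 3.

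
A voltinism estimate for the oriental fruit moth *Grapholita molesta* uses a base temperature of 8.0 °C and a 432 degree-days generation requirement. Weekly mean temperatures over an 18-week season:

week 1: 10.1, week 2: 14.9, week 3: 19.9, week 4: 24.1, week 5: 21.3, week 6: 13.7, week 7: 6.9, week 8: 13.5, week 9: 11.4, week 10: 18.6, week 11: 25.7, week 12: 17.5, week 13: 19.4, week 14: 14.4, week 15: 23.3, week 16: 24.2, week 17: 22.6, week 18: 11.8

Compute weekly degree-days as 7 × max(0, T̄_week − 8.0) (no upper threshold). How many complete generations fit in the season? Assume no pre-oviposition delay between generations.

Weekly DD (7 × max(0, T̄ − 8.0)): 14.7, 48.3, 83.3, 112.7, 93.1, 39.9, 0.0, 38.5, 23.8, 74.2, 123.9, 66.5, 79.8, 44.8, 107.1, 113.4, 102.2, 26.6.
Season total = 1192.8 DD.
Complete generations = ⌊1192.8 / 432⌋ = 2.

2 generations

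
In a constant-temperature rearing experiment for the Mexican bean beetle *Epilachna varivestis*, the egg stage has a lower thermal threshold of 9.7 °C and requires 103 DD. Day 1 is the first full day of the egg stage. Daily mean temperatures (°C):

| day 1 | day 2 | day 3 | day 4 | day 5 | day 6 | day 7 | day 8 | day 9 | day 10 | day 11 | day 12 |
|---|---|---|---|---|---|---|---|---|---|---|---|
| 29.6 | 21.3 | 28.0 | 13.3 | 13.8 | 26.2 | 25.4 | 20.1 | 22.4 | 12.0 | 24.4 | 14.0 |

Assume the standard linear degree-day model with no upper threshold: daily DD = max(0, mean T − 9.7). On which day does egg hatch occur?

day 9

Daily DD above 9.7 °C: 19.9, 11.6, 18.3, 3.6, 4.1, 16.5, 15.7, 10.4, 12.7, 2.3, 14.7, 4.3.
Cumulative: 19.9, 31.5, 49.8, 53.4, 57.5, 74.0, 89.7, 100.1, 112.8, 115.1, 129.8, 134.1.
The total first reaches 103 DD on day 9.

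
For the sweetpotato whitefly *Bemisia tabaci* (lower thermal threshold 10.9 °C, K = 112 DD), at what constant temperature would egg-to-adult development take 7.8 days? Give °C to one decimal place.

25.3 °C

Required daily accumulation = 112 / 7.8 = 14.359 DD/day.
T = T_base + 14.359 = 10.9 + 14.359 = 25.259 ≈ 25.3 °C.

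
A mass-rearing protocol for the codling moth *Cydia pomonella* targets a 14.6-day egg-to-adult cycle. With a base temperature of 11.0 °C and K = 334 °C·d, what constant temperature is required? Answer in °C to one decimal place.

33.9 °C

Required daily accumulation = 334 / 14.6 = 22.877 DD/day.
T = T_base + 22.877 = 11.0 + 22.877 = 33.877 ≈ 33.9 °C.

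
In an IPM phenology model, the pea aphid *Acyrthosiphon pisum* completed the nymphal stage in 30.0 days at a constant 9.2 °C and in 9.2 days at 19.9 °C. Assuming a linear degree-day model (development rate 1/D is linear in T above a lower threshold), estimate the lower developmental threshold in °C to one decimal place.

4.5 °C

Under the model K = D·(T − T_b), so D₁·(T₁ − T_b) = D₂·(T₂ − T_b).
30.0·(9.2 − T_b) = 9.2·(19.9 − T_b)
T_b = (30.0·9.2 − 9.2·19.9) / (30.0 − 9.2) = 92.92 / 20.8 = 4.467 °C ≈ 4.5 °C.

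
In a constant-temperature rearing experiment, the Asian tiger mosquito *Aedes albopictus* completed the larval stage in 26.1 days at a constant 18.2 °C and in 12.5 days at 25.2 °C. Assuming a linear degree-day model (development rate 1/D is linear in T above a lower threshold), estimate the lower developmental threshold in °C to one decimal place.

Equal thermal constants: D₁(T₁ − T_b) = D₂(T₂ − T_b).
26.1·(18.2 − T_b) = 12.5·(25.2 − T_b)
T_b = (26.1·18.2 − 12.5·25.2) / (26.1 − 12.5) = 160.02 / 13.6 = 11.766 °C ≈ 11.8 °C.

11.8 °C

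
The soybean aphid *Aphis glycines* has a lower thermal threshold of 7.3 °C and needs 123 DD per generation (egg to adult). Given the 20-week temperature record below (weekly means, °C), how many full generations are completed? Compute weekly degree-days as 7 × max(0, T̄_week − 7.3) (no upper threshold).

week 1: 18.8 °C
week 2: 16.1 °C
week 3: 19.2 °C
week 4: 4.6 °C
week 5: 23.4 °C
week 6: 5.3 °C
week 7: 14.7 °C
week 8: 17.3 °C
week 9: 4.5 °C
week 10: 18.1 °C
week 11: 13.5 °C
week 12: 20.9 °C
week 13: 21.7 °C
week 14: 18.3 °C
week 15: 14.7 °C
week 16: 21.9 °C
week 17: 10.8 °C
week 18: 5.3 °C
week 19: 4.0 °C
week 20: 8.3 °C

8 generations

Weekly DD (7 × max(0, T̄ − 7.3)): 80.5, 61.6, 83.3, 0.0, 112.7, 0.0, 51.8, 70.0, 0.0, 75.6, 43.4, 95.2, 100.8, 77.0, 51.8, 102.2, 24.5, 0.0, 0.0, 7.0.
Season total = 1037.4 DD.
Complete generations = ⌊1037.4 / 123⌋ = 8.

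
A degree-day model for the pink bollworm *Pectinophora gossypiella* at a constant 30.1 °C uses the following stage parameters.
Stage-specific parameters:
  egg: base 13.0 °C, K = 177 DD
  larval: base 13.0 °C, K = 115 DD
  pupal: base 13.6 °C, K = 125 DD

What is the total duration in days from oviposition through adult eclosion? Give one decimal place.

24.7 days

egg: 177 / (30.1 − 13.0) = 177 / 17.1 = 10.351 d.
larval: 115 / (30.1 − 13.0) = 115 / 17.1 = 6.725 d.
pupal: 125 / (30.1 − 13.6) = 125 / 16.5 = 7.576 d.
Sum = 24.652 ≈ 24.7 days.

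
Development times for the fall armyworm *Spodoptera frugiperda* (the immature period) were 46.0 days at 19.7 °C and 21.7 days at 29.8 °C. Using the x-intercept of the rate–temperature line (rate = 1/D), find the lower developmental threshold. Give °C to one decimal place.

10.7 °C

Linear rate model ⇒ the product D·(T − T_b) is constant across temperatures.
46.0·(19.7 − T_b) = 21.7·(29.8 − T_b)
T_b = (46.0·19.7 − 21.7·29.8) / (46.0 − 21.7) = 259.54 / 24.3 = 10.681 °C ≈ 10.7 °C.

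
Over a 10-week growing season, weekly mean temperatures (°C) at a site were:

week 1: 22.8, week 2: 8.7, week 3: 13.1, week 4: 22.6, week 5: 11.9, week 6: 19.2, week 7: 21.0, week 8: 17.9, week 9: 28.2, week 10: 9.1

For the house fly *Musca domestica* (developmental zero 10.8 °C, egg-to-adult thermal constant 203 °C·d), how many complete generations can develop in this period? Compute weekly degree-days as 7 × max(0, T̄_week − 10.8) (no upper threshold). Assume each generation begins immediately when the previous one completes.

Weekly DD (7 × max(0, T̄ − 10.8)): 84.0, 0.0, 16.1, 82.6, 7.7, 58.8, 71.4, 49.7, 121.8, 0.0.
Season total = 492.1 DD.
Complete generations = ⌊492.1 / 203⌋ = 2.

2 generations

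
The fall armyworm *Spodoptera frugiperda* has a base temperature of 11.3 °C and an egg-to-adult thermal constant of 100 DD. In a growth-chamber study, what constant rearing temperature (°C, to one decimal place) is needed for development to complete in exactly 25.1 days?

15.3 °C

Required daily accumulation = 100 / 25.1 = 3.984 DD/day.
T = T_base + 3.984 = 11.3 + 3.984 = 15.284 ≈ 15.3 °C.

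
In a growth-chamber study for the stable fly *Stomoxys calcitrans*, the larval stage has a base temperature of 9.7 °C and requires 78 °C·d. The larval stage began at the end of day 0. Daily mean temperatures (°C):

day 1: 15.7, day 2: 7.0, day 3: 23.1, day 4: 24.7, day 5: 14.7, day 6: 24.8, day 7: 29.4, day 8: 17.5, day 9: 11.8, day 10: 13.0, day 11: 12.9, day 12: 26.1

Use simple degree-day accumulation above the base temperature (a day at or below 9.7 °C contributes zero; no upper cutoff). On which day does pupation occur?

Daily DD above 9.7 °C: 6.0, 0.0, 13.4, 15.0, 5.0, 15.1, 19.7, 7.8, 2.1, 3.3, 3.2, 16.4.
Cumulative: 6.0, 6.0, 19.4, 34.4, 39.4, 54.5, 74.2, 82.0, 84.1, 87.4, 90.6, 107.0.
The total first reaches 78 DD on day 8.

day 8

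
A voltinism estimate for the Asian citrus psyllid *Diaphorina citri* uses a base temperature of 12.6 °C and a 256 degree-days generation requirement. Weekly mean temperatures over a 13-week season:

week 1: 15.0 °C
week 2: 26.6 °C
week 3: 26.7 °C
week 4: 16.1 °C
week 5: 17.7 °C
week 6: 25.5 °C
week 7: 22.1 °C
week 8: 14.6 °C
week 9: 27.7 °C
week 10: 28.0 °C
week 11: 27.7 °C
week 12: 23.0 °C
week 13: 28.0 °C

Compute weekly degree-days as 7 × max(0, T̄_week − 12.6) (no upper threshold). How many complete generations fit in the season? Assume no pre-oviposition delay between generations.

Weekly DD (7 × max(0, T̄ − 12.6)): 16.8, 98.0, 98.7, 24.5, 35.7, 90.3, 66.5, 14.0, 105.7, 107.8, 105.7, 72.8, 107.8.
Season total = 944.3 DD.
Complete generations = ⌊944.3 / 256⌋ = 3.

3 generations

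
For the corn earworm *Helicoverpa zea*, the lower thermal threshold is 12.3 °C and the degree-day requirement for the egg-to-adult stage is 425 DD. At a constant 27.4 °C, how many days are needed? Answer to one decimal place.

28.1 days

Daily accumulation = 27.4 − 12.3 = 15.1 DD/day.
Duration = 425 / 15.1 = 28.146 ≈ 28.1 days.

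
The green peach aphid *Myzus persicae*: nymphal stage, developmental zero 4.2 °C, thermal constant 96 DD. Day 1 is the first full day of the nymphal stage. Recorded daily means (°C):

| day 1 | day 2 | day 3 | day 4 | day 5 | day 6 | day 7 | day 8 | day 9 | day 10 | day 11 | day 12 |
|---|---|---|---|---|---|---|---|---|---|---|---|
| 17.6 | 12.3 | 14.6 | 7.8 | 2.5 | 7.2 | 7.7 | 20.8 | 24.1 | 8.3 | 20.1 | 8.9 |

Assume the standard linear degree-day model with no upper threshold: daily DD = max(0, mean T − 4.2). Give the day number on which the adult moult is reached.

day 11

Daily DD above 4.2 °C: 13.4, 8.1, 10.4, 3.6, 0.0, 3.0, 3.5, 16.6, 19.9, 4.1, 15.9, 4.7.
Cumulative: 13.4, 21.5, 31.9, 35.5, 35.5, 38.5, 42.0, 58.6, 78.5, 82.6, 98.5, 103.2.
The total first reaches 96 DD on day 11.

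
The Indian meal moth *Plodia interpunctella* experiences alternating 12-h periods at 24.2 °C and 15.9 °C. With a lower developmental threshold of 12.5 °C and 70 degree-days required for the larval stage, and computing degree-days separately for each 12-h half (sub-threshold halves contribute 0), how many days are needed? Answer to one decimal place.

Day half: max(0, 24.2 − 12.5) × 0.5 = 11.7 × 0.5 = 5.85 DD.
Night half: max(0, 15.9 − 12.5) × 0.5 = 3.4 × 0.5 = 1.70 DD.
Per 24 h: 7.55 DD/day.
Duration = 70 / 7.55 = 9.272 ≈ 9.3 days.

9.3 days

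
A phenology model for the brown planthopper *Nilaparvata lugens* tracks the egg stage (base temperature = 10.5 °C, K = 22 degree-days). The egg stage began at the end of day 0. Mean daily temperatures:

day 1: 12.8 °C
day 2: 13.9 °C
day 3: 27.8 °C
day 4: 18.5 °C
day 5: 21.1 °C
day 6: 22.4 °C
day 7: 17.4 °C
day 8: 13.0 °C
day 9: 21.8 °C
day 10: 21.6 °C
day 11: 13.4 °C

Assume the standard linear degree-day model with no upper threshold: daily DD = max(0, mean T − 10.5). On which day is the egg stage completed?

day 3

Daily DD above 10.5 °C: 2.3, 3.4, 17.3, 8.0, 10.6, 11.9, 6.9, 2.5, 11.3, 11.1, 2.9.
Cumulative: 2.3, 5.7, 23.0, 31.0, 41.6, 53.5, 60.4, 62.9, 74.2, 85.3, 88.2.
The total first reaches 22 DD on day 3.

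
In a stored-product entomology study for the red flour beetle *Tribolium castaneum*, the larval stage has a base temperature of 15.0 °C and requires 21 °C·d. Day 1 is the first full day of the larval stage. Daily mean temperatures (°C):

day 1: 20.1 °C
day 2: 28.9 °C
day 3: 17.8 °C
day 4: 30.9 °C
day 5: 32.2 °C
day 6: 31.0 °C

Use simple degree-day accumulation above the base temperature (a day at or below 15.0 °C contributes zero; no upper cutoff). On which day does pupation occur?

day 3

Daily DD above 15.0 °C: 5.1, 13.9, 2.8, 15.9, 17.2, 16.0.
Cumulative: 5.1, 19.0, 21.8, 37.7, 54.9, 70.9.
The total first reaches 21 DD on day 3.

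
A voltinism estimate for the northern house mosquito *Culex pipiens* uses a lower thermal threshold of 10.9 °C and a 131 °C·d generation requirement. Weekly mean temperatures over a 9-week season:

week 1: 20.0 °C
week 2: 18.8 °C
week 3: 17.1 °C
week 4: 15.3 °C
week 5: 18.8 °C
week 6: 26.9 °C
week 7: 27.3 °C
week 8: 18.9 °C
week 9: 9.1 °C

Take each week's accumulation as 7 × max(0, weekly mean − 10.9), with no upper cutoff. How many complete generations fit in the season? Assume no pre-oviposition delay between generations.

Weekly DD (7 × max(0, T̄ − 10.9)): 63.7, 55.3, 43.4, 30.8, 55.3, 112.0, 114.8, 56.0, 0.0.
Season total = 531.3 DD.
Complete generations = ⌊531.3 / 131⌋ = 4.

4 generations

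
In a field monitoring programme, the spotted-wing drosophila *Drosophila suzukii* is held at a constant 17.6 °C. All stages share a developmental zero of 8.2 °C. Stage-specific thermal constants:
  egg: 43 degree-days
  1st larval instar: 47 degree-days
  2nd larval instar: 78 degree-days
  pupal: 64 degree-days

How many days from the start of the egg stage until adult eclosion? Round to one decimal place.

Daily accumulation at 17.6 °C = 17.6 − 8.2 = 9.4 DD/day.
Total K = 43 + 47 + 78 + 64 = 232 DD.
Total duration = 232 / 9.4 = 24.681 ≈ 24.7 days.

24.7 days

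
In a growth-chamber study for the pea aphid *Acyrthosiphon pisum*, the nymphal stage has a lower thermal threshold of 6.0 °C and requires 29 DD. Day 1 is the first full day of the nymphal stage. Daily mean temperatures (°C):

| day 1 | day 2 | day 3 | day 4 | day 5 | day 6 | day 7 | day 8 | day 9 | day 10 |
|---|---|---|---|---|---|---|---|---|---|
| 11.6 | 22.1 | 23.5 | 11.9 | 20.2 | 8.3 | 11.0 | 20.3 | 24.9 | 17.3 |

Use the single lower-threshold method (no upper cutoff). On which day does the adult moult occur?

Daily DD above 6.0 °C: 5.6, 16.1, 17.5, 5.9, 14.2, 2.3, 5.0, 14.3, 18.9, 11.3.
Cumulative: 5.6, 21.7, 39.2, 45.1, 59.3, 61.6, 66.6, 80.9, 99.8, 111.1.
The total first reaches 29 DD on day 3.

day 3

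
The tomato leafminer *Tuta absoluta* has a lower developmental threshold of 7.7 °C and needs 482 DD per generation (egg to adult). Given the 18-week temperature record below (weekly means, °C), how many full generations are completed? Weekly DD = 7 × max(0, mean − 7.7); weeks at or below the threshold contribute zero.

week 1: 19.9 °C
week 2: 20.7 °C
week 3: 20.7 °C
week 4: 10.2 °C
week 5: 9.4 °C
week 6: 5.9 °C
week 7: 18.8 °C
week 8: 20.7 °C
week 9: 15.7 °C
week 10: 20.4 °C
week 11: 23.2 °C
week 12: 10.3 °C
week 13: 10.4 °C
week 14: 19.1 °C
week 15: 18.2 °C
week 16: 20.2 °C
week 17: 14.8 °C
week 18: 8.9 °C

2 generations

Weekly DD (7 × max(0, T̄ − 7.7)): 85.4, 91.0, 91.0, 17.5, 11.9, 0.0, 77.7, 91.0, 56.0, 88.9, 108.5, 18.2, 18.9, 79.8, 73.5, 87.5, 49.7, 8.4.
Season total = 1054.9 DD.
Complete generations = ⌊1054.9 / 482⌋ = 2.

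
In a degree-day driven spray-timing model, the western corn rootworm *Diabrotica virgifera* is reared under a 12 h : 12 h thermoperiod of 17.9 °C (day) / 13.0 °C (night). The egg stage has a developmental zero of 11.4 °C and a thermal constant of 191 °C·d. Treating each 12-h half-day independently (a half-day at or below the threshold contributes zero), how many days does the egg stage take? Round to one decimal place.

Day half: max(0, 17.9 − 11.4) × 0.5 = 6.5 × 0.5 = 3.25 DD.
Night half: max(0, 13.0 − 11.4) × 0.5 = 1.6 × 0.5 = 0.80 DD.
Per 24 h: 4.05 DD/day.
Duration = 191 / 4.05 = 47.160 ≈ 47.2 days.

47.2 days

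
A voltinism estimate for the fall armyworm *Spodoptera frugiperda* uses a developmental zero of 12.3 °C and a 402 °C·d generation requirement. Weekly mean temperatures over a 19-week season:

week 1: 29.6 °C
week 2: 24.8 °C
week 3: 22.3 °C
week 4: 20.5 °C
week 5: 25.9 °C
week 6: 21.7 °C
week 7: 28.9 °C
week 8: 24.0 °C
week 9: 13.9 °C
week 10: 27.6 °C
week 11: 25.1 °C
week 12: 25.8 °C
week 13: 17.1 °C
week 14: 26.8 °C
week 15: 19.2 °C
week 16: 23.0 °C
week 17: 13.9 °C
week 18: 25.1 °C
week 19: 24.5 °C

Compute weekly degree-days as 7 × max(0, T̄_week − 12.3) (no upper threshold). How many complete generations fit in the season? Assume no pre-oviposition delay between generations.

Weekly DD (7 × max(0, T̄ − 12.3)): 121.1, 87.5, 70.0, 57.4, 95.2, 65.8, 116.2, 81.9, 11.2, 107.1, 89.6, 94.5, 33.6, 101.5, 48.3, 74.9, 11.2, 89.6, 85.4.
Season total = 1442.0 DD.
Complete generations = ⌊1442.0 / 402⌋ = 3.

3 generations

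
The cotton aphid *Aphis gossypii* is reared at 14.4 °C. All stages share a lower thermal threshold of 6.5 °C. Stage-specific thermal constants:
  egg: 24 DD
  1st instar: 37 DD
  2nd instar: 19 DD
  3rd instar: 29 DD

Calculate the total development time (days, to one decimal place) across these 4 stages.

13.8 days

Daily accumulation at 14.4 °C = 14.4 − 6.5 = 7.9 DD/day.
Total K = 24 + 37 + 19 + 29 = 109 DD.
Total duration = 109 / 7.9 = 13.797 ≈ 13.8 days.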